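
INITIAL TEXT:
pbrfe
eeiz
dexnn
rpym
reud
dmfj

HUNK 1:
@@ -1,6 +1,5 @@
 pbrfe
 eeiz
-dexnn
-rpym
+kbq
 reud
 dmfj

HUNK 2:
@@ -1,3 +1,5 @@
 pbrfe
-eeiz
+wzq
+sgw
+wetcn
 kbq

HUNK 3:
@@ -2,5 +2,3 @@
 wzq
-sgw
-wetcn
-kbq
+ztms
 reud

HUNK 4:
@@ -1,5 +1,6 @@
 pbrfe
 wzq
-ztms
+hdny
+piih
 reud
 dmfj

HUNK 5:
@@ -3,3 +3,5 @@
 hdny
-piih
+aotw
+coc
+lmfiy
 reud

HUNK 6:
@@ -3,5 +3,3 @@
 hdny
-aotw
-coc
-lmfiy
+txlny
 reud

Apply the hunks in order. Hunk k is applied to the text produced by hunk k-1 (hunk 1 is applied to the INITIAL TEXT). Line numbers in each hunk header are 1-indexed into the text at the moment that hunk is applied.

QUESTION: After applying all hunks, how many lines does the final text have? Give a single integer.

Answer: 6

Derivation:
Hunk 1: at line 1 remove [dexnn,rpym] add [kbq] -> 5 lines: pbrfe eeiz kbq reud dmfj
Hunk 2: at line 1 remove [eeiz] add [wzq,sgw,wetcn] -> 7 lines: pbrfe wzq sgw wetcn kbq reud dmfj
Hunk 3: at line 2 remove [sgw,wetcn,kbq] add [ztms] -> 5 lines: pbrfe wzq ztms reud dmfj
Hunk 4: at line 1 remove [ztms] add [hdny,piih] -> 6 lines: pbrfe wzq hdny piih reud dmfj
Hunk 5: at line 3 remove [piih] add [aotw,coc,lmfiy] -> 8 lines: pbrfe wzq hdny aotw coc lmfiy reud dmfj
Hunk 6: at line 3 remove [aotw,coc,lmfiy] add [txlny] -> 6 lines: pbrfe wzq hdny txlny reud dmfj
Final line count: 6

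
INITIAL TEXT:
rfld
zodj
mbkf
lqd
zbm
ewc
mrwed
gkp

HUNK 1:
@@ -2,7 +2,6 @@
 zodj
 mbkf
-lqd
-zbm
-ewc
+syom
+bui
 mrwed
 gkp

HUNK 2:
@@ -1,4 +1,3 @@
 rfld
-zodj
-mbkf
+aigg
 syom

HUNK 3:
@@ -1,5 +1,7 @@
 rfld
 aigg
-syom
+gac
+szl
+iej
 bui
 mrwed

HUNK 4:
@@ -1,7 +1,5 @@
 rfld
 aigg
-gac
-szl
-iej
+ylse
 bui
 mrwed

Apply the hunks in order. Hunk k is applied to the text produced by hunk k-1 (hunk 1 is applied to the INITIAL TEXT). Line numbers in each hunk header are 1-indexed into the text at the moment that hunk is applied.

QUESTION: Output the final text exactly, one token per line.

Hunk 1: at line 2 remove [lqd,zbm,ewc] add [syom,bui] -> 7 lines: rfld zodj mbkf syom bui mrwed gkp
Hunk 2: at line 1 remove [zodj,mbkf] add [aigg] -> 6 lines: rfld aigg syom bui mrwed gkp
Hunk 3: at line 1 remove [syom] add [gac,szl,iej] -> 8 lines: rfld aigg gac szl iej bui mrwed gkp
Hunk 4: at line 1 remove [gac,szl,iej] add [ylse] -> 6 lines: rfld aigg ylse bui mrwed gkp

Answer: rfld
aigg
ylse
bui
mrwed
gkp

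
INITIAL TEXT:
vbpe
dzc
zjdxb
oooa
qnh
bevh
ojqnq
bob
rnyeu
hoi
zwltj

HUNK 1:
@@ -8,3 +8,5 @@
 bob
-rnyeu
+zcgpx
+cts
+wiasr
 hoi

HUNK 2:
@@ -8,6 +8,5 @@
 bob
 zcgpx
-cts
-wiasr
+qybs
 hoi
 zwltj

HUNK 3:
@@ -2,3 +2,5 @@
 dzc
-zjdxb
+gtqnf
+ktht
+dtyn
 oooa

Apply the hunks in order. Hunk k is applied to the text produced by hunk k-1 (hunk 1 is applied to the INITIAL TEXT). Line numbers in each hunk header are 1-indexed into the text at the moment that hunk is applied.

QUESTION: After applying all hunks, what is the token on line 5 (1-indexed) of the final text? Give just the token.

Answer: dtyn

Derivation:
Hunk 1: at line 8 remove [rnyeu] add [zcgpx,cts,wiasr] -> 13 lines: vbpe dzc zjdxb oooa qnh bevh ojqnq bob zcgpx cts wiasr hoi zwltj
Hunk 2: at line 8 remove [cts,wiasr] add [qybs] -> 12 lines: vbpe dzc zjdxb oooa qnh bevh ojqnq bob zcgpx qybs hoi zwltj
Hunk 3: at line 2 remove [zjdxb] add [gtqnf,ktht,dtyn] -> 14 lines: vbpe dzc gtqnf ktht dtyn oooa qnh bevh ojqnq bob zcgpx qybs hoi zwltj
Final line 5: dtyn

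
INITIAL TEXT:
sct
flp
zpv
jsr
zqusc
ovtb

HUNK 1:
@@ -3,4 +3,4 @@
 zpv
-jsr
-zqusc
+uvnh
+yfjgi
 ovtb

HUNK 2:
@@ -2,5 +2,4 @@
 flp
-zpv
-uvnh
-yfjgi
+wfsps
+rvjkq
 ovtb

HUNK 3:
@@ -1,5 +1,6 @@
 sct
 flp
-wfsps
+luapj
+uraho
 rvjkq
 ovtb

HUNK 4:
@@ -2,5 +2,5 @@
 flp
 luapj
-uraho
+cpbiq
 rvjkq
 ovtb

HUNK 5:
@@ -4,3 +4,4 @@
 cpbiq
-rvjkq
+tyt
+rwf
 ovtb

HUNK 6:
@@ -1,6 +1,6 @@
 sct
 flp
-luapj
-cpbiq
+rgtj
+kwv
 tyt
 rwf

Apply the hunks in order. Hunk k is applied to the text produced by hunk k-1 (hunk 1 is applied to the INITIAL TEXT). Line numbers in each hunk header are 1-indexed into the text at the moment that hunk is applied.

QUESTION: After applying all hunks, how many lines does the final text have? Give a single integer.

Hunk 1: at line 3 remove [jsr,zqusc] add [uvnh,yfjgi] -> 6 lines: sct flp zpv uvnh yfjgi ovtb
Hunk 2: at line 2 remove [zpv,uvnh,yfjgi] add [wfsps,rvjkq] -> 5 lines: sct flp wfsps rvjkq ovtb
Hunk 3: at line 1 remove [wfsps] add [luapj,uraho] -> 6 lines: sct flp luapj uraho rvjkq ovtb
Hunk 4: at line 2 remove [uraho] add [cpbiq] -> 6 lines: sct flp luapj cpbiq rvjkq ovtb
Hunk 5: at line 4 remove [rvjkq] add [tyt,rwf] -> 7 lines: sct flp luapj cpbiq tyt rwf ovtb
Hunk 6: at line 1 remove [luapj,cpbiq] add [rgtj,kwv] -> 7 lines: sct flp rgtj kwv tyt rwf ovtb
Final line count: 7

Answer: 7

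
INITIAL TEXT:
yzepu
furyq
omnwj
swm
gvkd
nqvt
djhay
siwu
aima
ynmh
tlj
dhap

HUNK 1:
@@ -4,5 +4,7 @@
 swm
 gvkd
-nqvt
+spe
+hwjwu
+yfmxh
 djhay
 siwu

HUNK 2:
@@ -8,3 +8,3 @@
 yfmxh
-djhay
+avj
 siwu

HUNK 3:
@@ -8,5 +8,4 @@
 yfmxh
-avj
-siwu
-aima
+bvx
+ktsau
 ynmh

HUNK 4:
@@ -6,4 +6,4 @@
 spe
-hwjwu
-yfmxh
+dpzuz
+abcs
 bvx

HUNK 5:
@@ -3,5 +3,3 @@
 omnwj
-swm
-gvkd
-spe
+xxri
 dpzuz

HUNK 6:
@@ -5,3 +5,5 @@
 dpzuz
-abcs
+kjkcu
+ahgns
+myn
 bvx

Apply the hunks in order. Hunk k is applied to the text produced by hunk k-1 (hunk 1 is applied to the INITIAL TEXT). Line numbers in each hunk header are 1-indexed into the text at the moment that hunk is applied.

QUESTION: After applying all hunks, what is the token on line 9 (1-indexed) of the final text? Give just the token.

Answer: bvx

Derivation:
Hunk 1: at line 4 remove [nqvt] add [spe,hwjwu,yfmxh] -> 14 lines: yzepu furyq omnwj swm gvkd spe hwjwu yfmxh djhay siwu aima ynmh tlj dhap
Hunk 2: at line 8 remove [djhay] add [avj] -> 14 lines: yzepu furyq omnwj swm gvkd spe hwjwu yfmxh avj siwu aima ynmh tlj dhap
Hunk 3: at line 8 remove [avj,siwu,aima] add [bvx,ktsau] -> 13 lines: yzepu furyq omnwj swm gvkd spe hwjwu yfmxh bvx ktsau ynmh tlj dhap
Hunk 4: at line 6 remove [hwjwu,yfmxh] add [dpzuz,abcs] -> 13 lines: yzepu furyq omnwj swm gvkd spe dpzuz abcs bvx ktsau ynmh tlj dhap
Hunk 5: at line 3 remove [swm,gvkd,spe] add [xxri] -> 11 lines: yzepu furyq omnwj xxri dpzuz abcs bvx ktsau ynmh tlj dhap
Hunk 6: at line 5 remove [abcs] add [kjkcu,ahgns,myn] -> 13 lines: yzepu furyq omnwj xxri dpzuz kjkcu ahgns myn bvx ktsau ynmh tlj dhap
Final line 9: bvx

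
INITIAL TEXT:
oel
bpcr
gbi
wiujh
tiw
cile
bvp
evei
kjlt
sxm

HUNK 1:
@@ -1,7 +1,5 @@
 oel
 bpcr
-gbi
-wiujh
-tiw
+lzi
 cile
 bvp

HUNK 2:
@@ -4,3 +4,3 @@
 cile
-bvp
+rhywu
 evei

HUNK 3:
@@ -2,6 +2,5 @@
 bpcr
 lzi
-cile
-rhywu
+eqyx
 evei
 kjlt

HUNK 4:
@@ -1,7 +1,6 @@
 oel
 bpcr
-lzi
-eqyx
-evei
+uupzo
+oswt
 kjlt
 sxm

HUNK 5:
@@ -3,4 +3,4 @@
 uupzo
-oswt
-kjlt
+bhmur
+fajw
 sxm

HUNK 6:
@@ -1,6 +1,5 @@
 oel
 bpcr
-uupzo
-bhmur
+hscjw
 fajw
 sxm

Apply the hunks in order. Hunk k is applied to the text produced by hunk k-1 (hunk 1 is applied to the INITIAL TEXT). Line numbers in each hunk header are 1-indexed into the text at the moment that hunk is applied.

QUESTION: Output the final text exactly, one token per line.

Answer: oel
bpcr
hscjw
fajw
sxm

Derivation:
Hunk 1: at line 1 remove [gbi,wiujh,tiw] add [lzi] -> 8 lines: oel bpcr lzi cile bvp evei kjlt sxm
Hunk 2: at line 4 remove [bvp] add [rhywu] -> 8 lines: oel bpcr lzi cile rhywu evei kjlt sxm
Hunk 3: at line 2 remove [cile,rhywu] add [eqyx] -> 7 lines: oel bpcr lzi eqyx evei kjlt sxm
Hunk 4: at line 1 remove [lzi,eqyx,evei] add [uupzo,oswt] -> 6 lines: oel bpcr uupzo oswt kjlt sxm
Hunk 5: at line 3 remove [oswt,kjlt] add [bhmur,fajw] -> 6 lines: oel bpcr uupzo bhmur fajw sxm
Hunk 6: at line 1 remove [uupzo,bhmur] add [hscjw] -> 5 lines: oel bpcr hscjw fajw sxm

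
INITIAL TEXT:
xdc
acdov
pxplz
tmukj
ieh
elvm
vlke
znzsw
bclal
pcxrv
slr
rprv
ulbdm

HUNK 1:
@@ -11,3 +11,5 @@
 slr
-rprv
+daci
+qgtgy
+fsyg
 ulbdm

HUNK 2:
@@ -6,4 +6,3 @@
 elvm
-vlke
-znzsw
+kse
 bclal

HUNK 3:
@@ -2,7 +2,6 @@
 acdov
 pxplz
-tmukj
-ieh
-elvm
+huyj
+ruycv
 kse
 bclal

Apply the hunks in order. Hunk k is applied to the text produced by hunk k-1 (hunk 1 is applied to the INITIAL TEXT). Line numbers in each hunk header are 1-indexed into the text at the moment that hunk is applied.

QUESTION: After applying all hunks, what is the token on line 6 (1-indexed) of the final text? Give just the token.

Answer: kse

Derivation:
Hunk 1: at line 11 remove [rprv] add [daci,qgtgy,fsyg] -> 15 lines: xdc acdov pxplz tmukj ieh elvm vlke znzsw bclal pcxrv slr daci qgtgy fsyg ulbdm
Hunk 2: at line 6 remove [vlke,znzsw] add [kse] -> 14 lines: xdc acdov pxplz tmukj ieh elvm kse bclal pcxrv slr daci qgtgy fsyg ulbdm
Hunk 3: at line 2 remove [tmukj,ieh,elvm] add [huyj,ruycv] -> 13 lines: xdc acdov pxplz huyj ruycv kse bclal pcxrv slr daci qgtgy fsyg ulbdm
Final line 6: kse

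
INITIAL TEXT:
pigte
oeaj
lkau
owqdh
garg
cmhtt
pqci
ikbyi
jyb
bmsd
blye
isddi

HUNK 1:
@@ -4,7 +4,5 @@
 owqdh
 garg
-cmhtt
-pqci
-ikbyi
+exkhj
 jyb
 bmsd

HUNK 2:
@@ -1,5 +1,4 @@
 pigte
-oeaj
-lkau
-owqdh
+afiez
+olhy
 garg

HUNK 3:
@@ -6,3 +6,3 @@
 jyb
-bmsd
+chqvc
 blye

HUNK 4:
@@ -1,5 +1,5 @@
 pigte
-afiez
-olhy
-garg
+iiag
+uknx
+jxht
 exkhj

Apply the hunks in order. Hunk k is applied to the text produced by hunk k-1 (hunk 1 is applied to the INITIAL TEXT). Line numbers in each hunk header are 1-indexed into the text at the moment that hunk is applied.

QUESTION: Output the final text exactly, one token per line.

Answer: pigte
iiag
uknx
jxht
exkhj
jyb
chqvc
blye
isddi

Derivation:
Hunk 1: at line 4 remove [cmhtt,pqci,ikbyi] add [exkhj] -> 10 lines: pigte oeaj lkau owqdh garg exkhj jyb bmsd blye isddi
Hunk 2: at line 1 remove [oeaj,lkau,owqdh] add [afiez,olhy] -> 9 lines: pigte afiez olhy garg exkhj jyb bmsd blye isddi
Hunk 3: at line 6 remove [bmsd] add [chqvc] -> 9 lines: pigte afiez olhy garg exkhj jyb chqvc blye isddi
Hunk 4: at line 1 remove [afiez,olhy,garg] add [iiag,uknx,jxht] -> 9 lines: pigte iiag uknx jxht exkhj jyb chqvc blye isddi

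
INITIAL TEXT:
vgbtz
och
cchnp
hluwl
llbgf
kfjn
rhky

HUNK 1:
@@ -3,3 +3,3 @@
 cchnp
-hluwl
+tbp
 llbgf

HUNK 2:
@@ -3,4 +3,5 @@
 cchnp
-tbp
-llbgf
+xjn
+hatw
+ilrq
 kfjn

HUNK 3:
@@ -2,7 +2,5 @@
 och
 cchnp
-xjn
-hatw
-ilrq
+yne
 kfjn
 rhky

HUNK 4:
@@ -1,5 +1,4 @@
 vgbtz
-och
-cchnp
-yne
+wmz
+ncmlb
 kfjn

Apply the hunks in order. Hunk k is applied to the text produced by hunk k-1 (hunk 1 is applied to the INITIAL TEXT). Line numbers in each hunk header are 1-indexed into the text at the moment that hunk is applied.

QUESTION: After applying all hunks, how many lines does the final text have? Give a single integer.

Answer: 5

Derivation:
Hunk 1: at line 3 remove [hluwl] add [tbp] -> 7 lines: vgbtz och cchnp tbp llbgf kfjn rhky
Hunk 2: at line 3 remove [tbp,llbgf] add [xjn,hatw,ilrq] -> 8 lines: vgbtz och cchnp xjn hatw ilrq kfjn rhky
Hunk 3: at line 2 remove [xjn,hatw,ilrq] add [yne] -> 6 lines: vgbtz och cchnp yne kfjn rhky
Hunk 4: at line 1 remove [och,cchnp,yne] add [wmz,ncmlb] -> 5 lines: vgbtz wmz ncmlb kfjn rhky
Final line count: 5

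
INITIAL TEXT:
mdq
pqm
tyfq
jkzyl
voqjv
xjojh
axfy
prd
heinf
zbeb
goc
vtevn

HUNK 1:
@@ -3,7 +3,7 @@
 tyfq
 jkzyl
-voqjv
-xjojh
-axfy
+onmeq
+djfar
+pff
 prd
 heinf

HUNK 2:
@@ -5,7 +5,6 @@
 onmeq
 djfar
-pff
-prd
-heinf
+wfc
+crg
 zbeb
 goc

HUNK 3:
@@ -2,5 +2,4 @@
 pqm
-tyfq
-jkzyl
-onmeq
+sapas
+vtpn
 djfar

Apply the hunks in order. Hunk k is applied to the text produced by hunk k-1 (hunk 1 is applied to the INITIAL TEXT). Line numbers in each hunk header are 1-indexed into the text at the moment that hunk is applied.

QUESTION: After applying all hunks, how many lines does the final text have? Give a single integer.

Answer: 10

Derivation:
Hunk 1: at line 3 remove [voqjv,xjojh,axfy] add [onmeq,djfar,pff] -> 12 lines: mdq pqm tyfq jkzyl onmeq djfar pff prd heinf zbeb goc vtevn
Hunk 2: at line 5 remove [pff,prd,heinf] add [wfc,crg] -> 11 lines: mdq pqm tyfq jkzyl onmeq djfar wfc crg zbeb goc vtevn
Hunk 3: at line 2 remove [tyfq,jkzyl,onmeq] add [sapas,vtpn] -> 10 lines: mdq pqm sapas vtpn djfar wfc crg zbeb goc vtevn
Final line count: 10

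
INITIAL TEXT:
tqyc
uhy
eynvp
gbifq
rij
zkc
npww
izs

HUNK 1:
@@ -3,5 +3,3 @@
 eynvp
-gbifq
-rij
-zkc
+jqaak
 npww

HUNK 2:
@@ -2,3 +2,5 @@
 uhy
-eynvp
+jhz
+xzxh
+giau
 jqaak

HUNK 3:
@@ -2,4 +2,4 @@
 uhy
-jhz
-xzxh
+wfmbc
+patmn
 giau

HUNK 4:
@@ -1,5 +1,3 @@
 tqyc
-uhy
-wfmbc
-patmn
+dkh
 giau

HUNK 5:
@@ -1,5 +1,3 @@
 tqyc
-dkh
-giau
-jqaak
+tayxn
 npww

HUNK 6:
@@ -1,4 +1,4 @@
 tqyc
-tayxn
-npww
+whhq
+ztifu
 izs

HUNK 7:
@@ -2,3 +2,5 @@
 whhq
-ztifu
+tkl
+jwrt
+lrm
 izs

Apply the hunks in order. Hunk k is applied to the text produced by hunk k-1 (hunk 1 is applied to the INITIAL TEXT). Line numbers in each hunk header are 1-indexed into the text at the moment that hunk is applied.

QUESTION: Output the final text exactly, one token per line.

Hunk 1: at line 3 remove [gbifq,rij,zkc] add [jqaak] -> 6 lines: tqyc uhy eynvp jqaak npww izs
Hunk 2: at line 2 remove [eynvp] add [jhz,xzxh,giau] -> 8 lines: tqyc uhy jhz xzxh giau jqaak npww izs
Hunk 3: at line 2 remove [jhz,xzxh] add [wfmbc,patmn] -> 8 lines: tqyc uhy wfmbc patmn giau jqaak npww izs
Hunk 4: at line 1 remove [uhy,wfmbc,patmn] add [dkh] -> 6 lines: tqyc dkh giau jqaak npww izs
Hunk 5: at line 1 remove [dkh,giau,jqaak] add [tayxn] -> 4 lines: tqyc tayxn npww izs
Hunk 6: at line 1 remove [tayxn,npww] add [whhq,ztifu] -> 4 lines: tqyc whhq ztifu izs
Hunk 7: at line 2 remove [ztifu] add [tkl,jwrt,lrm] -> 6 lines: tqyc whhq tkl jwrt lrm izs

Answer: tqyc
whhq
tkl
jwrt
lrm
izs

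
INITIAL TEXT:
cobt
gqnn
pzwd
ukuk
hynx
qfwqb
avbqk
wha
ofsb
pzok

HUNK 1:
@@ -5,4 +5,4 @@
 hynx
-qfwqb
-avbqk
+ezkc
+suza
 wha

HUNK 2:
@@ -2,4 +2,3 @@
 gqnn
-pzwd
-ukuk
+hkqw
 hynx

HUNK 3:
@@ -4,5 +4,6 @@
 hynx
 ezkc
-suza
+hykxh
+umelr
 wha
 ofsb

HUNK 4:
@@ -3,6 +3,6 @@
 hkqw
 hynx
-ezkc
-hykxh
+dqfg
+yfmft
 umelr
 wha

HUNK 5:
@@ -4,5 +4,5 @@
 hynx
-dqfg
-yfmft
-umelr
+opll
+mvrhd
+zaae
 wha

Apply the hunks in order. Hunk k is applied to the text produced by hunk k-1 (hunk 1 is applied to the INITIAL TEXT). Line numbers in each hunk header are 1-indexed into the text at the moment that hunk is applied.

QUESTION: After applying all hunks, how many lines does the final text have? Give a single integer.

Answer: 10

Derivation:
Hunk 1: at line 5 remove [qfwqb,avbqk] add [ezkc,suza] -> 10 lines: cobt gqnn pzwd ukuk hynx ezkc suza wha ofsb pzok
Hunk 2: at line 2 remove [pzwd,ukuk] add [hkqw] -> 9 lines: cobt gqnn hkqw hynx ezkc suza wha ofsb pzok
Hunk 3: at line 4 remove [suza] add [hykxh,umelr] -> 10 lines: cobt gqnn hkqw hynx ezkc hykxh umelr wha ofsb pzok
Hunk 4: at line 3 remove [ezkc,hykxh] add [dqfg,yfmft] -> 10 lines: cobt gqnn hkqw hynx dqfg yfmft umelr wha ofsb pzok
Hunk 5: at line 4 remove [dqfg,yfmft,umelr] add [opll,mvrhd,zaae] -> 10 lines: cobt gqnn hkqw hynx opll mvrhd zaae wha ofsb pzok
Final line count: 10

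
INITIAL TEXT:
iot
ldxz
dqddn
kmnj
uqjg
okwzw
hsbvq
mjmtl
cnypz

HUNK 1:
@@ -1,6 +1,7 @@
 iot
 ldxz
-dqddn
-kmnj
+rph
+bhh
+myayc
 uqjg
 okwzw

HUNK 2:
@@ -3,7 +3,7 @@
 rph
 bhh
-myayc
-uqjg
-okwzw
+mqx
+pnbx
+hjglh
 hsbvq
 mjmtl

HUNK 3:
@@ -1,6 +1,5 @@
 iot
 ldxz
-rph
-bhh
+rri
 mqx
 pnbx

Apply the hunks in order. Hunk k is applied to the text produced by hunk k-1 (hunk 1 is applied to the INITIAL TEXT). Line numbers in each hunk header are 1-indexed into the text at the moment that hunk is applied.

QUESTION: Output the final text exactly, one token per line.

Answer: iot
ldxz
rri
mqx
pnbx
hjglh
hsbvq
mjmtl
cnypz

Derivation:
Hunk 1: at line 1 remove [dqddn,kmnj] add [rph,bhh,myayc] -> 10 lines: iot ldxz rph bhh myayc uqjg okwzw hsbvq mjmtl cnypz
Hunk 2: at line 3 remove [myayc,uqjg,okwzw] add [mqx,pnbx,hjglh] -> 10 lines: iot ldxz rph bhh mqx pnbx hjglh hsbvq mjmtl cnypz
Hunk 3: at line 1 remove [rph,bhh] add [rri] -> 9 lines: iot ldxz rri mqx pnbx hjglh hsbvq mjmtl cnypz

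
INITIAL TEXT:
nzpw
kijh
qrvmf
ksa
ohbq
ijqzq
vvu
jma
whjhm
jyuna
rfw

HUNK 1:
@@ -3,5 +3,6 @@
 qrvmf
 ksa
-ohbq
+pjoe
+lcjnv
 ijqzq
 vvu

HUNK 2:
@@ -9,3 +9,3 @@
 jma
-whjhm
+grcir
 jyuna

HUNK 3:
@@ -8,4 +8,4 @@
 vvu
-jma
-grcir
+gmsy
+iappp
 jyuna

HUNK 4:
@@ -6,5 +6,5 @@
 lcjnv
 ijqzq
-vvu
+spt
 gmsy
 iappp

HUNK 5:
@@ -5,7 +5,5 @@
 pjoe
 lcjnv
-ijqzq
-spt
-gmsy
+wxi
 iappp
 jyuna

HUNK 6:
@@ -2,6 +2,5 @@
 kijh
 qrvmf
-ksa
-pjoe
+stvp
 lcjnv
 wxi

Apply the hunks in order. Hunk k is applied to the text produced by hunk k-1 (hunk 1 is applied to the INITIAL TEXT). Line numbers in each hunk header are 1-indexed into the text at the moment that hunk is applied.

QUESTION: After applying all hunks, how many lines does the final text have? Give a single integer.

Hunk 1: at line 3 remove [ohbq] add [pjoe,lcjnv] -> 12 lines: nzpw kijh qrvmf ksa pjoe lcjnv ijqzq vvu jma whjhm jyuna rfw
Hunk 2: at line 9 remove [whjhm] add [grcir] -> 12 lines: nzpw kijh qrvmf ksa pjoe lcjnv ijqzq vvu jma grcir jyuna rfw
Hunk 3: at line 8 remove [jma,grcir] add [gmsy,iappp] -> 12 lines: nzpw kijh qrvmf ksa pjoe lcjnv ijqzq vvu gmsy iappp jyuna rfw
Hunk 4: at line 6 remove [vvu] add [spt] -> 12 lines: nzpw kijh qrvmf ksa pjoe lcjnv ijqzq spt gmsy iappp jyuna rfw
Hunk 5: at line 5 remove [ijqzq,spt,gmsy] add [wxi] -> 10 lines: nzpw kijh qrvmf ksa pjoe lcjnv wxi iappp jyuna rfw
Hunk 6: at line 2 remove [ksa,pjoe] add [stvp] -> 9 lines: nzpw kijh qrvmf stvp lcjnv wxi iappp jyuna rfw
Final line count: 9

Answer: 9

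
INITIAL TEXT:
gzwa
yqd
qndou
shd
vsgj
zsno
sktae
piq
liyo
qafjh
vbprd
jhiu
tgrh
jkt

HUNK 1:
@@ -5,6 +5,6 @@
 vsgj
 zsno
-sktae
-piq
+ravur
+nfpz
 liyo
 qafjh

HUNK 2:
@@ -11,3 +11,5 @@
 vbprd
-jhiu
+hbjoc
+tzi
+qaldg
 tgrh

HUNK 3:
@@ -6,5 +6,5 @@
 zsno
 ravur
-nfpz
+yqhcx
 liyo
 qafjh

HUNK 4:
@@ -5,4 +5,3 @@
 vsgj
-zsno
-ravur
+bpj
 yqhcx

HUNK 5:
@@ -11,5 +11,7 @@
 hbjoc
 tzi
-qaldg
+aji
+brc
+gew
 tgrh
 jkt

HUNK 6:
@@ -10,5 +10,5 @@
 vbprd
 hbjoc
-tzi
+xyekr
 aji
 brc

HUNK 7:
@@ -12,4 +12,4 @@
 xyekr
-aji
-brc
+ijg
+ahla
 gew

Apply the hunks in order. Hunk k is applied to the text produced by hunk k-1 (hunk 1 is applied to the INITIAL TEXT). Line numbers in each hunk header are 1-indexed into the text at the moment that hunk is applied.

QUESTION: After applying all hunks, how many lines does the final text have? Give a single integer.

Hunk 1: at line 5 remove [sktae,piq] add [ravur,nfpz] -> 14 lines: gzwa yqd qndou shd vsgj zsno ravur nfpz liyo qafjh vbprd jhiu tgrh jkt
Hunk 2: at line 11 remove [jhiu] add [hbjoc,tzi,qaldg] -> 16 lines: gzwa yqd qndou shd vsgj zsno ravur nfpz liyo qafjh vbprd hbjoc tzi qaldg tgrh jkt
Hunk 3: at line 6 remove [nfpz] add [yqhcx] -> 16 lines: gzwa yqd qndou shd vsgj zsno ravur yqhcx liyo qafjh vbprd hbjoc tzi qaldg tgrh jkt
Hunk 4: at line 5 remove [zsno,ravur] add [bpj] -> 15 lines: gzwa yqd qndou shd vsgj bpj yqhcx liyo qafjh vbprd hbjoc tzi qaldg tgrh jkt
Hunk 5: at line 11 remove [qaldg] add [aji,brc,gew] -> 17 lines: gzwa yqd qndou shd vsgj bpj yqhcx liyo qafjh vbprd hbjoc tzi aji brc gew tgrh jkt
Hunk 6: at line 10 remove [tzi] add [xyekr] -> 17 lines: gzwa yqd qndou shd vsgj bpj yqhcx liyo qafjh vbprd hbjoc xyekr aji brc gew tgrh jkt
Hunk 7: at line 12 remove [aji,brc] add [ijg,ahla] -> 17 lines: gzwa yqd qndou shd vsgj bpj yqhcx liyo qafjh vbprd hbjoc xyekr ijg ahla gew tgrh jkt
Final line count: 17

Answer: 17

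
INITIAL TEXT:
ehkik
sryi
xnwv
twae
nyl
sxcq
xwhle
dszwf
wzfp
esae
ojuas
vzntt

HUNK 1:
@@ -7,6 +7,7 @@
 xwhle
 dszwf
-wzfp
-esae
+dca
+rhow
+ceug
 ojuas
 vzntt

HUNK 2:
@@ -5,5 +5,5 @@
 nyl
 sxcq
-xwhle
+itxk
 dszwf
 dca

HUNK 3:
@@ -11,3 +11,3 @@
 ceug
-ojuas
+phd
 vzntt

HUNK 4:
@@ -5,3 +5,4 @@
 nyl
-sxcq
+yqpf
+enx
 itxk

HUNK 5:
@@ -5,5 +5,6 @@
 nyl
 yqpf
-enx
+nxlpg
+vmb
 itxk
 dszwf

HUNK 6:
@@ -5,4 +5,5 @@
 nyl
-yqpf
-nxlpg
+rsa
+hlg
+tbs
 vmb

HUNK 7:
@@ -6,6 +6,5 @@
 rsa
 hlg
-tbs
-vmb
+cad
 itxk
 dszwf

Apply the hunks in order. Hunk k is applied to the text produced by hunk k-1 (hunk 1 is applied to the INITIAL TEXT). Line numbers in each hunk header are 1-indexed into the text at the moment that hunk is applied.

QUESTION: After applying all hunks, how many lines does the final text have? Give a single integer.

Hunk 1: at line 7 remove [wzfp,esae] add [dca,rhow,ceug] -> 13 lines: ehkik sryi xnwv twae nyl sxcq xwhle dszwf dca rhow ceug ojuas vzntt
Hunk 2: at line 5 remove [xwhle] add [itxk] -> 13 lines: ehkik sryi xnwv twae nyl sxcq itxk dszwf dca rhow ceug ojuas vzntt
Hunk 3: at line 11 remove [ojuas] add [phd] -> 13 lines: ehkik sryi xnwv twae nyl sxcq itxk dszwf dca rhow ceug phd vzntt
Hunk 4: at line 5 remove [sxcq] add [yqpf,enx] -> 14 lines: ehkik sryi xnwv twae nyl yqpf enx itxk dszwf dca rhow ceug phd vzntt
Hunk 5: at line 5 remove [enx] add [nxlpg,vmb] -> 15 lines: ehkik sryi xnwv twae nyl yqpf nxlpg vmb itxk dszwf dca rhow ceug phd vzntt
Hunk 6: at line 5 remove [yqpf,nxlpg] add [rsa,hlg,tbs] -> 16 lines: ehkik sryi xnwv twae nyl rsa hlg tbs vmb itxk dszwf dca rhow ceug phd vzntt
Hunk 7: at line 6 remove [tbs,vmb] add [cad] -> 15 lines: ehkik sryi xnwv twae nyl rsa hlg cad itxk dszwf dca rhow ceug phd vzntt
Final line count: 15

Answer: 15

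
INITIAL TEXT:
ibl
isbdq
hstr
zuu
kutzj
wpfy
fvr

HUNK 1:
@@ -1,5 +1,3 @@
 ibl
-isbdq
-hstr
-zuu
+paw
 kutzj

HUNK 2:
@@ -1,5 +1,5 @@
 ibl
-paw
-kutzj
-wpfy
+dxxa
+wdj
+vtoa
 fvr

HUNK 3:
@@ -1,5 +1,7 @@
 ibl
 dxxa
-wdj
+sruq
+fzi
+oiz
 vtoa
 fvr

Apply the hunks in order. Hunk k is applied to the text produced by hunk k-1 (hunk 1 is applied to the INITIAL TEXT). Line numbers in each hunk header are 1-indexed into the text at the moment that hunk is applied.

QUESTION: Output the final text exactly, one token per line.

Hunk 1: at line 1 remove [isbdq,hstr,zuu] add [paw] -> 5 lines: ibl paw kutzj wpfy fvr
Hunk 2: at line 1 remove [paw,kutzj,wpfy] add [dxxa,wdj,vtoa] -> 5 lines: ibl dxxa wdj vtoa fvr
Hunk 3: at line 1 remove [wdj] add [sruq,fzi,oiz] -> 7 lines: ibl dxxa sruq fzi oiz vtoa fvr

Answer: ibl
dxxa
sruq
fzi
oiz
vtoa
fvr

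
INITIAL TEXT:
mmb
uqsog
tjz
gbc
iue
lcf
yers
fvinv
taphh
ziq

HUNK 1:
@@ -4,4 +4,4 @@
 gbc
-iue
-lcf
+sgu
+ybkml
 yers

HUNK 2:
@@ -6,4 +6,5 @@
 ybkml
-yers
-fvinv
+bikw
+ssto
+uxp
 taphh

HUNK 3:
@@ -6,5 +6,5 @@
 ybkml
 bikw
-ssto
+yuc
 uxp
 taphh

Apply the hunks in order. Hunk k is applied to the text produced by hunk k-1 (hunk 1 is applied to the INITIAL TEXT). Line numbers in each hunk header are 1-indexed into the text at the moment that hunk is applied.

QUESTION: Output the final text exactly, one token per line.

Answer: mmb
uqsog
tjz
gbc
sgu
ybkml
bikw
yuc
uxp
taphh
ziq

Derivation:
Hunk 1: at line 4 remove [iue,lcf] add [sgu,ybkml] -> 10 lines: mmb uqsog tjz gbc sgu ybkml yers fvinv taphh ziq
Hunk 2: at line 6 remove [yers,fvinv] add [bikw,ssto,uxp] -> 11 lines: mmb uqsog tjz gbc sgu ybkml bikw ssto uxp taphh ziq
Hunk 3: at line 6 remove [ssto] add [yuc] -> 11 lines: mmb uqsog tjz gbc sgu ybkml bikw yuc uxp taphh ziq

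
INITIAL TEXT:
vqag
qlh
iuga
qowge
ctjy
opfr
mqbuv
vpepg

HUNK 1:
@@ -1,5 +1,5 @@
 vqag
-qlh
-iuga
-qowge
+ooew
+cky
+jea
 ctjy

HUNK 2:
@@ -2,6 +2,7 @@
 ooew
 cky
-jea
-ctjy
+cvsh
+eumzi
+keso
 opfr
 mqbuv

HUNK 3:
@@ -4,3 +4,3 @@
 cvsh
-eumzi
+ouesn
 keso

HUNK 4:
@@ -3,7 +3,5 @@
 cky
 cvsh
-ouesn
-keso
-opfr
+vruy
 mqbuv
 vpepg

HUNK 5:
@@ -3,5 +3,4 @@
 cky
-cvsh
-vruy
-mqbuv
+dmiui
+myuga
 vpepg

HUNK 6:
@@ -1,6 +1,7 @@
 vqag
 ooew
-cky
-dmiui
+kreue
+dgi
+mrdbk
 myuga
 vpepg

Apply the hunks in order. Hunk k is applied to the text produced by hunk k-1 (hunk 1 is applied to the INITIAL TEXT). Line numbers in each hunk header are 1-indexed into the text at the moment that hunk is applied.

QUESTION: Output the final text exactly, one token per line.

Answer: vqag
ooew
kreue
dgi
mrdbk
myuga
vpepg

Derivation:
Hunk 1: at line 1 remove [qlh,iuga,qowge] add [ooew,cky,jea] -> 8 lines: vqag ooew cky jea ctjy opfr mqbuv vpepg
Hunk 2: at line 2 remove [jea,ctjy] add [cvsh,eumzi,keso] -> 9 lines: vqag ooew cky cvsh eumzi keso opfr mqbuv vpepg
Hunk 3: at line 4 remove [eumzi] add [ouesn] -> 9 lines: vqag ooew cky cvsh ouesn keso opfr mqbuv vpepg
Hunk 4: at line 3 remove [ouesn,keso,opfr] add [vruy] -> 7 lines: vqag ooew cky cvsh vruy mqbuv vpepg
Hunk 5: at line 3 remove [cvsh,vruy,mqbuv] add [dmiui,myuga] -> 6 lines: vqag ooew cky dmiui myuga vpepg
Hunk 6: at line 1 remove [cky,dmiui] add [kreue,dgi,mrdbk] -> 7 lines: vqag ooew kreue dgi mrdbk myuga vpepg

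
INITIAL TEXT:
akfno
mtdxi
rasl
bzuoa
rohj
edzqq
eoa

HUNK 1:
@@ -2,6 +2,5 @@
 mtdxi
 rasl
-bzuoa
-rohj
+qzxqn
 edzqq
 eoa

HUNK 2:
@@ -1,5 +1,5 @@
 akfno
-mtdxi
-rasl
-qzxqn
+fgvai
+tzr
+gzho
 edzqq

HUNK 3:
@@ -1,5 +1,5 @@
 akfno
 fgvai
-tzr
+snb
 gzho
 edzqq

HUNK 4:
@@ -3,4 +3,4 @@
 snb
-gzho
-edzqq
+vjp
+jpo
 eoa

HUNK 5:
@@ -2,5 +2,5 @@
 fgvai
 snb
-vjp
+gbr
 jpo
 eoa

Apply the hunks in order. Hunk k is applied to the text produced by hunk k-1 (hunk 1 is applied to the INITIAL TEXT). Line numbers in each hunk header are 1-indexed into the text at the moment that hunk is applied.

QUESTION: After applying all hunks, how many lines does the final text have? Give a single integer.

Answer: 6

Derivation:
Hunk 1: at line 2 remove [bzuoa,rohj] add [qzxqn] -> 6 lines: akfno mtdxi rasl qzxqn edzqq eoa
Hunk 2: at line 1 remove [mtdxi,rasl,qzxqn] add [fgvai,tzr,gzho] -> 6 lines: akfno fgvai tzr gzho edzqq eoa
Hunk 3: at line 1 remove [tzr] add [snb] -> 6 lines: akfno fgvai snb gzho edzqq eoa
Hunk 4: at line 3 remove [gzho,edzqq] add [vjp,jpo] -> 6 lines: akfno fgvai snb vjp jpo eoa
Hunk 5: at line 2 remove [vjp] add [gbr] -> 6 lines: akfno fgvai snb gbr jpo eoa
Final line count: 6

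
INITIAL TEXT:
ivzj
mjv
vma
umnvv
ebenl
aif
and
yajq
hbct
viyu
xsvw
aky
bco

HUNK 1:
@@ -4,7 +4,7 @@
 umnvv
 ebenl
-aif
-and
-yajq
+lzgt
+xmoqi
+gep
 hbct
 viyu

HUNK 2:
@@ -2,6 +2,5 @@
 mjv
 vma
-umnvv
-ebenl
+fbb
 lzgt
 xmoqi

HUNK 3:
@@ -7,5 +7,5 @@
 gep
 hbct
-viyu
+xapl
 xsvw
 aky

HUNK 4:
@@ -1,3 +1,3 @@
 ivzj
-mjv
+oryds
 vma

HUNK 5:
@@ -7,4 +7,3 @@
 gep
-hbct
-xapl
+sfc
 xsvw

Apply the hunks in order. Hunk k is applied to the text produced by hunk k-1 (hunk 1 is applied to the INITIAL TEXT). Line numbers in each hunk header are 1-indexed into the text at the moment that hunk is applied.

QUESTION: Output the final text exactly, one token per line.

Hunk 1: at line 4 remove [aif,and,yajq] add [lzgt,xmoqi,gep] -> 13 lines: ivzj mjv vma umnvv ebenl lzgt xmoqi gep hbct viyu xsvw aky bco
Hunk 2: at line 2 remove [umnvv,ebenl] add [fbb] -> 12 lines: ivzj mjv vma fbb lzgt xmoqi gep hbct viyu xsvw aky bco
Hunk 3: at line 7 remove [viyu] add [xapl] -> 12 lines: ivzj mjv vma fbb lzgt xmoqi gep hbct xapl xsvw aky bco
Hunk 4: at line 1 remove [mjv] add [oryds] -> 12 lines: ivzj oryds vma fbb lzgt xmoqi gep hbct xapl xsvw aky bco
Hunk 5: at line 7 remove [hbct,xapl] add [sfc] -> 11 lines: ivzj oryds vma fbb lzgt xmoqi gep sfc xsvw aky bco

Answer: ivzj
oryds
vma
fbb
lzgt
xmoqi
gep
sfc
xsvw
aky
bco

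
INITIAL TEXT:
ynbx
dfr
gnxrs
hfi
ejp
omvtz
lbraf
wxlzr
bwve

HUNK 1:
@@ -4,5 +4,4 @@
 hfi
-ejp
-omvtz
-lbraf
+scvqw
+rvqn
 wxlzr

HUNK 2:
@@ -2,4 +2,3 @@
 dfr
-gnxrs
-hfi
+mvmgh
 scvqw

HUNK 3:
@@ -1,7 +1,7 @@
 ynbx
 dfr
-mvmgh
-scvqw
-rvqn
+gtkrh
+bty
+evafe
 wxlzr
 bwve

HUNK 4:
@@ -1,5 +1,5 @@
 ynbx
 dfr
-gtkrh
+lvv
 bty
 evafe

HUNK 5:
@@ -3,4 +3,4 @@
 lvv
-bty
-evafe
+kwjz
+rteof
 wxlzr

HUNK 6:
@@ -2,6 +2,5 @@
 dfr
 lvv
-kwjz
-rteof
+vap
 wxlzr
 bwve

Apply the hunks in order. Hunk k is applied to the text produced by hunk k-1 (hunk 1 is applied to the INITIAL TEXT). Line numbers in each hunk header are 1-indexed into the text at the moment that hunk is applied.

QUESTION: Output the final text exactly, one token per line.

Answer: ynbx
dfr
lvv
vap
wxlzr
bwve

Derivation:
Hunk 1: at line 4 remove [ejp,omvtz,lbraf] add [scvqw,rvqn] -> 8 lines: ynbx dfr gnxrs hfi scvqw rvqn wxlzr bwve
Hunk 2: at line 2 remove [gnxrs,hfi] add [mvmgh] -> 7 lines: ynbx dfr mvmgh scvqw rvqn wxlzr bwve
Hunk 3: at line 1 remove [mvmgh,scvqw,rvqn] add [gtkrh,bty,evafe] -> 7 lines: ynbx dfr gtkrh bty evafe wxlzr bwve
Hunk 4: at line 1 remove [gtkrh] add [lvv] -> 7 lines: ynbx dfr lvv bty evafe wxlzr bwve
Hunk 5: at line 3 remove [bty,evafe] add [kwjz,rteof] -> 7 lines: ynbx dfr lvv kwjz rteof wxlzr bwve
Hunk 6: at line 2 remove [kwjz,rteof] add [vap] -> 6 lines: ynbx dfr lvv vap wxlzr bwve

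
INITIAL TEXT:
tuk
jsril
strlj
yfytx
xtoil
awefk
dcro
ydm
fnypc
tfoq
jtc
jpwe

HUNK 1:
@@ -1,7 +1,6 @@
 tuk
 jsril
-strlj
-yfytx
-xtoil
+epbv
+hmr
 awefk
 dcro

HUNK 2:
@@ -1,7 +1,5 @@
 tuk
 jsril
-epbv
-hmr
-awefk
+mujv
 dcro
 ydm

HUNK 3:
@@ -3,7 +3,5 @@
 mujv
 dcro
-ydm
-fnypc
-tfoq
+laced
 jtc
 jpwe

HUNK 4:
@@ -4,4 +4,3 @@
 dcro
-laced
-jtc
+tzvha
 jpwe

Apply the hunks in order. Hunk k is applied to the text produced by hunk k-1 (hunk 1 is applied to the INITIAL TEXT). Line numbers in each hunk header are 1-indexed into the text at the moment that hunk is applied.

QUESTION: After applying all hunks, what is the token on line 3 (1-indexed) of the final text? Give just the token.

Answer: mujv

Derivation:
Hunk 1: at line 1 remove [strlj,yfytx,xtoil] add [epbv,hmr] -> 11 lines: tuk jsril epbv hmr awefk dcro ydm fnypc tfoq jtc jpwe
Hunk 2: at line 1 remove [epbv,hmr,awefk] add [mujv] -> 9 lines: tuk jsril mujv dcro ydm fnypc tfoq jtc jpwe
Hunk 3: at line 3 remove [ydm,fnypc,tfoq] add [laced] -> 7 lines: tuk jsril mujv dcro laced jtc jpwe
Hunk 4: at line 4 remove [laced,jtc] add [tzvha] -> 6 lines: tuk jsril mujv dcro tzvha jpwe
Final line 3: mujv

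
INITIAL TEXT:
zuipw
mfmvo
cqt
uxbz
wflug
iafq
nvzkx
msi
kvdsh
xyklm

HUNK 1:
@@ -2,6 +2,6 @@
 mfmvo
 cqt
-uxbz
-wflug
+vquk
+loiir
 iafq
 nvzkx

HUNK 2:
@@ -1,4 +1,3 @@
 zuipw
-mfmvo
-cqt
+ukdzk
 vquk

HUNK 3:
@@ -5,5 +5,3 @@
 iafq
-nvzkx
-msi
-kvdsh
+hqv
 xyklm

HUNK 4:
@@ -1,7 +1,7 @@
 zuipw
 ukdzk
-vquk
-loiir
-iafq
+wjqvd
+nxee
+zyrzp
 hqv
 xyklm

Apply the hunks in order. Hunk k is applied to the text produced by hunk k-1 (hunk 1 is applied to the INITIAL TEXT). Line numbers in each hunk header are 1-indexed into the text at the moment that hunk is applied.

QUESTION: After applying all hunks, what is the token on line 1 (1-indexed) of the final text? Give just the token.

Hunk 1: at line 2 remove [uxbz,wflug] add [vquk,loiir] -> 10 lines: zuipw mfmvo cqt vquk loiir iafq nvzkx msi kvdsh xyklm
Hunk 2: at line 1 remove [mfmvo,cqt] add [ukdzk] -> 9 lines: zuipw ukdzk vquk loiir iafq nvzkx msi kvdsh xyklm
Hunk 3: at line 5 remove [nvzkx,msi,kvdsh] add [hqv] -> 7 lines: zuipw ukdzk vquk loiir iafq hqv xyklm
Hunk 4: at line 1 remove [vquk,loiir,iafq] add [wjqvd,nxee,zyrzp] -> 7 lines: zuipw ukdzk wjqvd nxee zyrzp hqv xyklm
Final line 1: zuipw

Answer: zuipw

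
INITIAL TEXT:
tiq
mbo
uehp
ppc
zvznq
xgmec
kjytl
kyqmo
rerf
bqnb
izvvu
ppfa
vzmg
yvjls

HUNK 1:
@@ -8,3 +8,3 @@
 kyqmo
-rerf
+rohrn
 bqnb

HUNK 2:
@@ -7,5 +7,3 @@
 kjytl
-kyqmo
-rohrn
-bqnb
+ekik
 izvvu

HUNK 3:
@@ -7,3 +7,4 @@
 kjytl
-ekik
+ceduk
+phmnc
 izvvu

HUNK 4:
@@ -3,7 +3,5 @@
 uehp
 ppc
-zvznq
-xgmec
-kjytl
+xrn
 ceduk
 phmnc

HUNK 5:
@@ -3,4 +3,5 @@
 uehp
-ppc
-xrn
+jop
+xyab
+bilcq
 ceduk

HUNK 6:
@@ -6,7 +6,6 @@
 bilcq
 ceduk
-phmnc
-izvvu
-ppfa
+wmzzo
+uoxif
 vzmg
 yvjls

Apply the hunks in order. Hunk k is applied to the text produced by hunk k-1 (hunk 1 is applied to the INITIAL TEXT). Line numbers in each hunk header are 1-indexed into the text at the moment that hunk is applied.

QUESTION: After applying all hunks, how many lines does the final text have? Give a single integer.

Answer: 11

Derivation:
Hunk 1: at line 8 remove [rerf] add [rohrn] -> 14 lines: tiq mbo uehp ppc zvznq xgmec kjytl kyqmo rohrn bqnb izvvu ppfa vzmg yvjls
Hunk 2: at line 7 remove [kyqmo,rohrn,bqnb] add [ekik] -> 12 lines: tiq mbo uehp ppc zvznq xgmec kjytl ekik izvvu ppfa vzmg yvjls
Hunk 3: at line 7 remove [ekik] add [ceduk,phmnc] -> 13 lines: tiq mbo uehp ppc zvznq xgmec kjytl ceduk phmnc izvvu ppfa vzmg yvjls
Hunk 4: at line 3 remove [zvznq,xgmec,kjytl] add [xrn] -> 11 lines: tiq mbo uehp ppc xrn ceduk phmnc izvvu ppfa vzmg yvjls
Hunk 5: at line 3 remove [ppc,xrn] add [jop,xyab,bilcq] -> 12 lines: tiq mbo uehp jop xyab bilcq ceduk phmnc izvvu ppfa vzmg yvjls
Hunk 6: at line 6 remove [phmnc,izvvu,ppfa] add [wmzzo,uoxif] -> 11 lines: tiq mbo uehp jop xyab bilcq ceduk wmzzo uoxif vzmg yvjls
Final line count: 11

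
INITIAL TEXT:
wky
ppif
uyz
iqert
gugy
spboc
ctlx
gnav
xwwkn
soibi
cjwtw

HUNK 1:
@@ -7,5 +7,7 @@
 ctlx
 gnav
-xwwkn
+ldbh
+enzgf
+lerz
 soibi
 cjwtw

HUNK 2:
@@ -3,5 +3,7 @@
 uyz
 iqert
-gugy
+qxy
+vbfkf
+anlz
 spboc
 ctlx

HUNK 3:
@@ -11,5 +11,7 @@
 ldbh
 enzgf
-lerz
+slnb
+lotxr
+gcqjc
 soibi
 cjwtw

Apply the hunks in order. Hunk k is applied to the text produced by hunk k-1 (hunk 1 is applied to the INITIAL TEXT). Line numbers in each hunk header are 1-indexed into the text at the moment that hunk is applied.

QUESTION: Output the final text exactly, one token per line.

Hunk 1: at line 7 remove [xwwkn] add [ldbh,enzgf,lerz] -> 13 lines: wky ppif uyz iqert gugy spboc ctlx gnav ldbh enzgf lerz soibi cjwtw
Hunk 2: at line 3 remove [gugy] add [qxy,vbfkf,anlz] -> 15 lines: wky ppif uyz iqert qxy vbfkf anlz spboc ctlx gnav ldbh enzgf lerz soibi cjwtw
Hunk 3: at line 11 remove [lerz] add [slnb,lotxr,gcqjc] -> 17 lines: wky ppif uyz iqert qxy vbfkf anlz spboc ctlx gnav ldbh enzgf slnb lotxr gcqjc soibi cjwtw

Answer: wky
ppif
uyz
iqert
qxy
vbfkf
anlz
spboc
ctlx
gnav
ldbh
enzgf
slnb
lotxr
gcqjc
soibi
cjwtw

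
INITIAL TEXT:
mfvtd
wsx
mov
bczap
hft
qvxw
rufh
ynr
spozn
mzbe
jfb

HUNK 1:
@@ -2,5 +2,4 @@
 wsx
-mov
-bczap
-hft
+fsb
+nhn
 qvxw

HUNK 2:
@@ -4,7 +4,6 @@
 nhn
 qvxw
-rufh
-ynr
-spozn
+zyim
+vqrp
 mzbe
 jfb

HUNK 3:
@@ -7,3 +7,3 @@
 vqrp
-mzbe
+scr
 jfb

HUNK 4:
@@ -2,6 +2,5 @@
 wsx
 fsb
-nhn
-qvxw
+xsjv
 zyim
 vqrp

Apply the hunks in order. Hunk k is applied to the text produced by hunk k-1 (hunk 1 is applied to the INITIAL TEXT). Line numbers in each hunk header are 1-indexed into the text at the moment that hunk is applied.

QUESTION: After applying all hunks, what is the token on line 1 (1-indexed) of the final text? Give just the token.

Answer: mfvtd

Derivation:
Hunk 1: at line 2 remove [mov,bczap,hft] add [fsb,nhn] -> 10 lines: mfvtd wsx fsb nhn qvxw rufh ynr spozn mzbe jfb
Hunk 2: at line 4 remove [rufh,ynr,spozn] add [zyim,vqrp] -> 9 lines: mfvtd wsx fsb nhn qvxw zyim vqrp mzbe jfb
Hunk 3: at line 7 remove [mzbe] add [scr] -> 9 lines: mfvtd wsx fsb nhn qvxw zyim vqrp scr jfb
Hunk 4: at line 2 remove [nhn,qvxw] add [xsjv] -> 8 lines: mfvtd wsx fsb xsjv zyim vqrp scr jfb
Final line 1: mfvtd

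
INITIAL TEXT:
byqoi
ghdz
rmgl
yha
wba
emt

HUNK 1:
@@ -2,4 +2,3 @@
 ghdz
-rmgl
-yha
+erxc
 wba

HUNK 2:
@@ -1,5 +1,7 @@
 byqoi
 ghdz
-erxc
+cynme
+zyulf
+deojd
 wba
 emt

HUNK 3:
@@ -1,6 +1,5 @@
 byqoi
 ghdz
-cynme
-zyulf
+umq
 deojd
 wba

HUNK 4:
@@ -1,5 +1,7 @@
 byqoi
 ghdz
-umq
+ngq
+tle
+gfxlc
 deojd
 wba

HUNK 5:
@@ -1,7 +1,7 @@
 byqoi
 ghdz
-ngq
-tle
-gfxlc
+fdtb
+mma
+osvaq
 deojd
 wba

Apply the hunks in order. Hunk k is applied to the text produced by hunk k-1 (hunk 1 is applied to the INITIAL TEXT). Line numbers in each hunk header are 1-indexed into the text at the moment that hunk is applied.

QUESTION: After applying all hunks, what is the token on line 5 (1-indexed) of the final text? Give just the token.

Hunk 1: at line 2 remove [rmgl,yha] add [erxc] -> 5 lines: byqoi ghdz erxc wba emt
Hunk 2: at line 1 remove [erxc] add [cynme,zyulf,deojd] -> 7 lines: byqoi ghdz cynme zyulf deojd wba emt
Hunk 3: at line 1 remove [cynme,zyulf] add [umq] -> 6 lines: byqoi ghdz umq deojd wba emt
Hunk 4: at line 1 remove [umq] add [ngq,tle,gfxlc] -> 8 lines: byqoi ghdz ngq tle gfxlc deojd wba emt
Hunk 5: at line 1 remove [ngq,tle,gfxlc] add [fdtb,mma,osvaq] -> 8 lines: byqoi ghdz fdtb mma osvaq deojd wba emt
Final line 5: osvaq

Answer: osvaq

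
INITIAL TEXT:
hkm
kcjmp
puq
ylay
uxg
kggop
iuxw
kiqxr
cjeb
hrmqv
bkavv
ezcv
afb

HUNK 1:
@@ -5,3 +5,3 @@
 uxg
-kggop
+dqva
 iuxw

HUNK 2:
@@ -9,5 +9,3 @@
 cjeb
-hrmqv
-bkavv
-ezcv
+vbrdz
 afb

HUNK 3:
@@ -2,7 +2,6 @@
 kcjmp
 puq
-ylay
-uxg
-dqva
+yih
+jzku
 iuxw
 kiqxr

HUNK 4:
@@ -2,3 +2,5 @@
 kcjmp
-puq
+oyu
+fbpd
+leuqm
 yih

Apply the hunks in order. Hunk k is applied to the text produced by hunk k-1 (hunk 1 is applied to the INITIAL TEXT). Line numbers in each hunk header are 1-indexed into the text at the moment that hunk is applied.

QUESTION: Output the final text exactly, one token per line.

Answer: hkm
kcjmp
oyu
fbpd
leuqm
yih
jzku
iuxw
kiqxr
cjeb
vbrdz
afb

Derivation:
Hunk 1: at line 5 remove [kggop] add [dqva] -> 13 lines: hkm kcjmp puq ylay uxg dqva iuxw kiqxr cjeb hrmqv bkavv ezcv afb
Hunk 2: at line 9 remove [hrmqv,bkavv,ezcv] add [vbrdz] -> 11 lines: hkm kcjmp puq ylay uxg dqva iuxw kiqxr cjeb vbrdz afb
Hunk 3: at line 2 remove [ylay,uxg,dqva] add [yih,jzku] -> 10 lines: hkm kcjmp puq yih jzku iuxw kiqxr cjeb vbrdz afb
Hunk 4: at line 2 remove [puq] add [oyu,fbpd,leuqm] -> 12 lines: hkm kcjmp oyu fbpd leuqm yih jzku iuxw kiqxr cjeb vbrdz afb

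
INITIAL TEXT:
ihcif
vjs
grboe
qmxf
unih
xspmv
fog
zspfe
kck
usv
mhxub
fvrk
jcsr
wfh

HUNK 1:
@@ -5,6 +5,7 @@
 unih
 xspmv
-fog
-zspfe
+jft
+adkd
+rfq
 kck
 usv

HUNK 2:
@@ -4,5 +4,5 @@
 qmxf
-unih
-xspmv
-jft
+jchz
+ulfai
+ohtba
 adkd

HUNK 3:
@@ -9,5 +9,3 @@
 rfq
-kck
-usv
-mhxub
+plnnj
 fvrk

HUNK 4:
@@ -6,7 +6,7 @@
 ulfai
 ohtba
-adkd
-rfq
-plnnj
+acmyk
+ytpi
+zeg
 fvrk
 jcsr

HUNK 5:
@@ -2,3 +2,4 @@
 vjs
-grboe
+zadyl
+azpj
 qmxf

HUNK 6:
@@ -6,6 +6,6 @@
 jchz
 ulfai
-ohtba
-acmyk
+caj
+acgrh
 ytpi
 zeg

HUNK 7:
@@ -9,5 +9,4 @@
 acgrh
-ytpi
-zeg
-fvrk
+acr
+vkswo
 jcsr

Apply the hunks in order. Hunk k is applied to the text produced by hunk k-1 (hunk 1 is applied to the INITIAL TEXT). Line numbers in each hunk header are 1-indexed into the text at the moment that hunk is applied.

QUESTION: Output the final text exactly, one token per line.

Answer: ihcif
vjs
zadyl
azpj
qmxf
jchz
ulfai
caj
acgrh
acr
vkswo
jcsr
wfh

Derivation:
Hunk 1: at line 5 remove [fog,zspfe] add [jft,adkd,rfq] -> 15 lines: ihcif vjs grboe qmxf unih xspmv jft adkd rfq kck usv mhxub fvrk jcsr wfh
Hunk 2: at line 4 remove [unih,xspmv,jft] add [jchz,ulfai,ohtba] -> 15 lines: ihcif vjs grboe qmxf jchz ulfai ohtba adkd rfq kck usv mhxub fvrk jcsr wfh
Hunk 3: at line 9 remove [kck,usv,mhxub] add [plnnj] -> 13 lines: ihcif vjs grboe qmxf jchz ulfai ohtba adkd rfq plnnj fvrk jcsr wfh
Hunk 4: at line 6 remove [adkd,rfq,plnnj] add [acmyk,ytpi,zeg] -> 13 lines: ihcif vjs grboe qmxf jchz ulfai ohtba acmyk ytpi zeg fvrk jcsr wfh
Hunk 5: at line 2 remove [grboe] add [zadyl,azpj] -> 14 lines: ihcif vjs zadyl azpj qmxf jchz ulfai ohtba acmyk ytpi zeg fvrk jcsr wfh
Hunk 6: at line 6 remove [ohtba,acmyk] add [caj,acgrh] -> 14 lines: ihcif vjs zadyl azpj qmxf jchz ulfai caj acgrh ytpi zeg fvrk jcsr wfh
Hunk 7: at line 9 remove [ytpi,zeg,fvrk] add [acr,vkswo] -> 13 lines: ihcif vjs zadyl azpj qmxf jchz ulfai caj acgrh acr vkswo jcsr wfh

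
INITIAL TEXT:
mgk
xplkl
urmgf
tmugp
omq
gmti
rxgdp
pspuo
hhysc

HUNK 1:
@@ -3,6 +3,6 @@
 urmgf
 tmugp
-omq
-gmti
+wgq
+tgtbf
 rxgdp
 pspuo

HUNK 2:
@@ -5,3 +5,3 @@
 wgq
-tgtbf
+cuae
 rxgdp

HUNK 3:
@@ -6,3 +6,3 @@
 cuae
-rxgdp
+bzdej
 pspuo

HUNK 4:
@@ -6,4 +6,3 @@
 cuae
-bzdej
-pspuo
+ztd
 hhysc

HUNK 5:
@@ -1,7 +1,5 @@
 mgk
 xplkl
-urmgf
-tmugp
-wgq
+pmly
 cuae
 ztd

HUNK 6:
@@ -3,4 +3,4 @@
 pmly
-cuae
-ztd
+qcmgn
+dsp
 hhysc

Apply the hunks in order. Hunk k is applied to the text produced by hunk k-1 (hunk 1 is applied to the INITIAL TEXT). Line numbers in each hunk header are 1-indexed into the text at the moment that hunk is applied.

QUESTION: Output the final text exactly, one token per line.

Hunk 1: at line 3 remove [omq,gmti] add [wgq,tgtbf] -> 9 lines: mgk xplkl urmgf tmugp wgq tgtbf rxgdp pspuo hhysc
Hunk 2: at line 5 remove [tgtbf] add [cuae] -> 9 lines: mgk xplkl urmgf tmugp wgq cuae rxgdp pspuo hhysc
Hunk 3: at line 6 remove [rxgdp] add [bzdej] -> 9 lines: mgk xplkl urmgf tmugp wgq cuae bzdej pspuo hhysc
Hunk 4: at line 6 remove [bzdej,pspuo] add [ztd] -> 8 lines: mgk xplkl urmgf tmugp wgq cuae ztd hhysc
Hunk 5: at line 1 remove [urmgf,tmugp,wgq] add [pmly] -> 6 lines: mgk xplkl pmly cuae ztd hhysc
Hunk 6: at line 3 remove [cuae,ztd] add [qcmgn,dsp] -> 6 lines: mgk xplkl pmly qcmgn dsp hhysc

Answer: mgk
xplkl
pmly
qcmgn
dsp
hhysc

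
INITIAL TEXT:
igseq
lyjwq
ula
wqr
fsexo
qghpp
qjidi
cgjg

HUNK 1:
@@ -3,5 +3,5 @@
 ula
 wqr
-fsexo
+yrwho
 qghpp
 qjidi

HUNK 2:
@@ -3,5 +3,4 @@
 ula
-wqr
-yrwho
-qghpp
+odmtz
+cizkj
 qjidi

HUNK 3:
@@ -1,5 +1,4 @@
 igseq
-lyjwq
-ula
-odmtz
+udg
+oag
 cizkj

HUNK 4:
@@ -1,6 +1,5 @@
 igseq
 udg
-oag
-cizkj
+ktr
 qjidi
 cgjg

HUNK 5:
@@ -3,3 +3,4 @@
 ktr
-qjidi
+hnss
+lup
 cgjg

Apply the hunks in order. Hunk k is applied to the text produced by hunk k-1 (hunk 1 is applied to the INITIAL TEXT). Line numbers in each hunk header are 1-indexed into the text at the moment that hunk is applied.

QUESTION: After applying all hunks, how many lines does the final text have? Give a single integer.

Hunk 1: at line 3 remove [fsexo] add [yrwho] -> 8 lines: igseq lyjwq ula wqr yrwho qghpp qjidi cgjg
Hunk 2: at line 3 remove [wqr,yrwho,qghpp] add [odmtz,cizkj] -> 7 lines: igseq lyjwq ula odmtz cizkj qjidi cgjg
Hunk 3: at line 1 remove [lyjwq,ula,odmtz] add [udg,oag] -> 6 lines: igseq udg oag cizkj qjidi cgjg
Hunk 4: at line 1 remove [oag,cizkj] add [ktr] -> 5 lines: igseq udg ktr qjidi cgjg
Hunk 5: at line 3 remove [qjidi] add [hnss,lup] -> 6 lines: igseq udg ktr hnss lup cgjg
Final line count: 6

Answer: 6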